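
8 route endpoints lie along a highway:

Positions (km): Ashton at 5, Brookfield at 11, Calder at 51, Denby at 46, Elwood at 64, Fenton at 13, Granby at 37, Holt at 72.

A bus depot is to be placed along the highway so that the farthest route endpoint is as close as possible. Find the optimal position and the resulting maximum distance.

The 1-center on a line is the midpoint of the two extreme points: leftmost at 5, rightmost at 72.
Optimal location = (5 + 72)/2 = 38.5; maximum distance = (72 − 5)/2 = 33.5.

location 38.5, max distance 33.5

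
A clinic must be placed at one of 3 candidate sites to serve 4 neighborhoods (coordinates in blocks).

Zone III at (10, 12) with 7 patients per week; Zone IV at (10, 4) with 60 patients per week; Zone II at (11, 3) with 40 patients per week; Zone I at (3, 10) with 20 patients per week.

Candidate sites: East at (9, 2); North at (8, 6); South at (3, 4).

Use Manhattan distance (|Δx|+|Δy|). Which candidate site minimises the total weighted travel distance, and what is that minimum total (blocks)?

Total weighted distance at each candidate:
  East (9, 2): total = 657
  North (8, 6): total = 716
  South (3, 4): total = 1005
Minimum is at East with total 657 blocks.

East, total 657 blocks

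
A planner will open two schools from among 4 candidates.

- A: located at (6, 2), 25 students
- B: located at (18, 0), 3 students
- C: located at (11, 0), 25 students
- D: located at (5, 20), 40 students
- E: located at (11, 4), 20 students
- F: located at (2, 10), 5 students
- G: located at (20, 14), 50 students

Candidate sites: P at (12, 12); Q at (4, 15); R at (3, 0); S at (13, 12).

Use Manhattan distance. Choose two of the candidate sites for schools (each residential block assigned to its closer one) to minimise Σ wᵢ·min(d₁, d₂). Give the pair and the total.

Evaluate every pair (each demand assigned to the nearer of the two):
  {Q, S}: total = 1701
  {P, R}: total = 1705
  {P, Q}: total = 1709
  {R, S}: total = 1715
  {Q, R}: total = 1735
  {P, S}: total = 2066
Best pair: {Q, S} with total 1701.

{Q, S}, total 1701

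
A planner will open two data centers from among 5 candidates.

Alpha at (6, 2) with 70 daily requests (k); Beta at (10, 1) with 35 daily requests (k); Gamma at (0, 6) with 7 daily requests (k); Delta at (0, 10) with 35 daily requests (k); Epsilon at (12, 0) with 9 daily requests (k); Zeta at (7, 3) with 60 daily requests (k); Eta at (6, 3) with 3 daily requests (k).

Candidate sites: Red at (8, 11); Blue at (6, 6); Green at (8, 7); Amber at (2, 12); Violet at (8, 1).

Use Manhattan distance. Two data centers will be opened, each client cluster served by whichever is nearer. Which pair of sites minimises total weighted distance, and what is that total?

{Amber, Violet}, total 713

Evaluate every pair (each demand assigned to the nearer of the two):
  {Amber, Violet}: total = 713
  {Blue, Violet}: total = 906
  {Red, Violet}: total = 923
  {Green, Violet}: total = 965
  {Blue, Amber}: total = 1134
  {Blue, Green}: total = 1300
  {Red, Blue}: total = 1309
  {Green, Amber}: total = 1383
  {Red, Green}: total = 1565
  {Red, Amber}: total = 2091
Best pair: {Amber, Violet} with total 713.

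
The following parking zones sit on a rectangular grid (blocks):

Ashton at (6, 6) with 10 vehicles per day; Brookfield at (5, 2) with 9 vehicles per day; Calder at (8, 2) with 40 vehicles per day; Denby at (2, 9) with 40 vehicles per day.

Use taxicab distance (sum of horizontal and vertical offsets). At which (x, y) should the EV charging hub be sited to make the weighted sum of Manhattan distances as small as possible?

(6, 6)

Manhattan distance separates: Σwᵢ(|x−xᵢ|+|y−yᵢ|) = Σwᵢ|x−xᵢ| + Σwᵢ|y−yᵢ|, so x and y are optimised independently as 1-D weighted medians.
Total weight W = 99; half = 49.5.
x-coordinate, sorted with cumulative weight:
  x=2 (Denby, w=40) cum 40
  x=5 (Brookfield, w=9) cum 49
  x=6 (Ashton, w=10) cum 59  ← median
  x=8 (Calder, w=40) cum 99
⇒ x* = 6
y-coordinate, sorted with cumulative weight:
  y=2 (Brookfield, w=9) cum 9
  y=2 (Calder, w=40) cum 49
  y=6 (Ashton, w=10) cum 59  ← median
  y=9 (Denby, w=40) cum 99
⇒ y* = 6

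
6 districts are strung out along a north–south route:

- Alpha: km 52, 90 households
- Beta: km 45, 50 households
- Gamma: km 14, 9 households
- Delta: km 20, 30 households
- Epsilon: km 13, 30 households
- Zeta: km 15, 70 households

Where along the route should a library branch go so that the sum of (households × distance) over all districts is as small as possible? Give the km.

x = 45

For a sum of weighted absolute distances on a line, the optimum is the weighted median (not the mean). Total weight W = 279; half-weight = 139.5.
Sort by position and accumulate weight:
  km 13 (Epsilon, w=30) → cum 30
  km 14 (Gamma, w=9) → cum 39
  km 15 (Zeta, w=70) → cum 109
  km 20 (Delta, w=30) → cum 139
  km 45 (Beta, w=50) → cum 189  ≥ 139.5 → median here
  km 52 (Alpha, w=90) → cum 279
Optimal location: km 45.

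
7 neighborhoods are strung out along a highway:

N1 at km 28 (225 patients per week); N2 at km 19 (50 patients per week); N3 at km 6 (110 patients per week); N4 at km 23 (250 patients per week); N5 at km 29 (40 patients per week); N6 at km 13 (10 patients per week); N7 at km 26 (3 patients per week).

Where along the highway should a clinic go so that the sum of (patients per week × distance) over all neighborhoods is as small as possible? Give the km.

For a sum of weighted absolute distances on a line, the optimum is the weighted median (not the mean). Total weight W = 688; half-weight = 344.
Sort by position and accumulate weight:
  km 6 (N3, w=110) → cum 110
  km 13 (N6, w=10) → cum 120
  km 19 (N2, w=50) → cum 170
  km 23 (N4, w=250) → cum 420  ≥ 344 → median here
  km 26 (N7, w=3) → cum 423
  km 28 (N1, w=225) → cum 648
  km 29 (N5, w=40) → cum 688
Optimal location: km 23.

x = 23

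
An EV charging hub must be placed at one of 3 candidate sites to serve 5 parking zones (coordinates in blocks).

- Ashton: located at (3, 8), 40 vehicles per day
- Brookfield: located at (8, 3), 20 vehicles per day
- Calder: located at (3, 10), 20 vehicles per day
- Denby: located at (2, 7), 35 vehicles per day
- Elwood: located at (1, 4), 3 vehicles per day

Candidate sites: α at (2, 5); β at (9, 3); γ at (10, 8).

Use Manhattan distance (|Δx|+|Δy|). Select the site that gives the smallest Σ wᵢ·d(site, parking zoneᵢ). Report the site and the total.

α, total 516 blocks

Total weighted distance at each candidate:
  α (2, 5): total = 516
  β (9, 3): total = 1132
  γ (10, 8): total = 954
Minimum is at α with total 516 blocks.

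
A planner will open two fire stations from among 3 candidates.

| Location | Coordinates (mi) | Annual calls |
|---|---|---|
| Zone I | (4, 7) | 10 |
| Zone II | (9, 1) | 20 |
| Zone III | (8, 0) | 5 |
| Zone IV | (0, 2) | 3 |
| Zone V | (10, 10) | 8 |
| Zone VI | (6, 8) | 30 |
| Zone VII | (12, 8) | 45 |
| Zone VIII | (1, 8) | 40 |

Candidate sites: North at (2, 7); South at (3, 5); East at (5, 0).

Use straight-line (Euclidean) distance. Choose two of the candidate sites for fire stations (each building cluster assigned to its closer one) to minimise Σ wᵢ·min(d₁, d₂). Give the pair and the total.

{North, East}, total 834.5

Evaluate every pair (each demand assigned to the nearer of the two):
  {North, East}: total = 834.5
  {North, South}: total = 887.8
  {South, East}: total = 899.8
Best pair: {North, East} with total 834.5.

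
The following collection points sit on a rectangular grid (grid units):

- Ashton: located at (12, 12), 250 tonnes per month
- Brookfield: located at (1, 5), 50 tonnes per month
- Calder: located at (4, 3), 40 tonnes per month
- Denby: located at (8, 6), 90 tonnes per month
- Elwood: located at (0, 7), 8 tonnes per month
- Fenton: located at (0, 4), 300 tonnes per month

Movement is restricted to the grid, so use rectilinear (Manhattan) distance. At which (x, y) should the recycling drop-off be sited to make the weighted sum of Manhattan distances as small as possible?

(4, 5)

Manhattan distance separates: Σwᵢ(|x−xᵢ|+|y−yᵢ|) = Σwᵢ|x−xᵢ| + Σwᵢ|y−yᵢ|, so x and y are optimised independently as 1-D weighted medians.
Total weight W = 738; half = 369.
x-coordinate, sorted with cumulative weight:
  x=0 (Elwood, w=8) cum 8
  x=0 (Fenton, w=300) cum 308
  x=1 (Brookfield, w=50) cum 358
  x=4 (Calder, w=40) cum 398  ← median
  x=8 (Denby, w=90) cum 488
  x=12 (Ashton, w=250) cum 738
⇒ x* = 4
y-coordinate, sorted with cumulative weight:
  y=3 (Calder, w=40) cum 40
  y=4 (Fenton, w=300) cum 340
  y=5 (Brookfield, w=50) cum 390  ← median
  y=6 (Denby, w=90) cum 480
  y=7 (Elwood, w=8) cum 488
  y=12 (Ashton, w=250) cum 738
⇒ y* = 5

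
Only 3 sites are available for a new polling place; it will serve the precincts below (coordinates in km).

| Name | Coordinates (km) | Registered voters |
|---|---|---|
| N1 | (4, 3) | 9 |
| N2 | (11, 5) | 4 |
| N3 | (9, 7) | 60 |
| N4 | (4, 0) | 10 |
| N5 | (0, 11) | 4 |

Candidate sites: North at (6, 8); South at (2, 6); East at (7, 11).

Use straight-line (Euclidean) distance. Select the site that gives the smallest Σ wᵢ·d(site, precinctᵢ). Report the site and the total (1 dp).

Total weighted distance at each candidate:
  North (6, 8): total = 370.8
  South (2, 6): total = 577.7
  East (7, 11): total = 516.1
Minimum is at North with total 370.8 km.

North, total 370.8 km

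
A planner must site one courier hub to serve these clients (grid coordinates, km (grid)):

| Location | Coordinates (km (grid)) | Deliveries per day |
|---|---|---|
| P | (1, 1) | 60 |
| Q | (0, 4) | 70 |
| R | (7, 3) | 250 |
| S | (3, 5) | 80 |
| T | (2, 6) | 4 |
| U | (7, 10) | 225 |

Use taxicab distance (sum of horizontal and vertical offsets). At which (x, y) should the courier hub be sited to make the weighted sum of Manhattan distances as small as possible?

(7, 4)

Manhattan distance separates: Σwᵢ(|x−xᵢ|+|y−yᵢ|) = Σwᵢ|x−xᵢ| + Σwᵢ|y−yᵢ|, so x and y are optimised independently as 1-D weighted medians.
Total weight W = 689; half = 344.5.
x-coordinate, sorted with cumulative weight:
  x=0 (Q, w=70) cum 70
  x=1 (P, w=60) cum 130
  x=2 (T, w=4) cum 134
  x=3 (S, w=80) cum 214
  x=7 (R, w=250) cum 464  ← median
  x=7 (U, w=225) cum 689
⇒ x* = 7
y-coordinate, sorted with cumulative weight:
  y=1 (P, w=60) cum 60
  y=3 (R, w=250) cum 310
  y=4 (Q, w=70) cum 380  ← median
  y=5 (S, w=80) cum 460
  y=6 (T, w=4) cum 464
  y=10 (U, w=225) cum 689
⇒ y* = 4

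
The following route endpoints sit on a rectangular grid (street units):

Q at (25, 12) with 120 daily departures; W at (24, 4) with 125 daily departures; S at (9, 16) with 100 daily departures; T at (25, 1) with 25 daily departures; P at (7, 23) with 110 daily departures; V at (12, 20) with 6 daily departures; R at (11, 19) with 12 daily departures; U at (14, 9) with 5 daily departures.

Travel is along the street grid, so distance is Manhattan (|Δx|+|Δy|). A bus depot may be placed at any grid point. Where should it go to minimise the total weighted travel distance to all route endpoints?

(24, 12)

Manhattan distance separates: Σwᵢ(|x−xᵢ|+|y−yᵢ|) = Σwᵢ|x−xᵢ| + Σwᵢ|y−yᵢ|, so x and y are optimised independently as 1-D weighted medians.
Total weight W = 503; half = 251.5.
x-coordinate, sorted with cumulative weight:
  x=7 (P, w=110) cum 110
  x=9 (S, w=100) cum 210
  x=11 (R, w=12) cum 222
  x=12 (V, w=6) cum 228
  x=14 (U, w=5) cum 233
  x=24 (W, w=125) cum 358  ← median
  x=25 (Q, w=120) cum 478
  x=25 (T, w=25) cum 503
⇒ x* = 24
y-coordinate, sorted with cumulative weight:
  y=1 (T, w=25) cum 25
  y=4 (W, w=125) cum 150
  y=9 (U, w=5) cum 155
  y=12 (Q, w=120) cum 275  ← median
  y=16 (S, w=100) cum 375
  y=19 (R, w=12) cum 387
  y=20 (V, w=6) cum 393
  y=23 (P, w=110) cum 503
⇒ y* = 12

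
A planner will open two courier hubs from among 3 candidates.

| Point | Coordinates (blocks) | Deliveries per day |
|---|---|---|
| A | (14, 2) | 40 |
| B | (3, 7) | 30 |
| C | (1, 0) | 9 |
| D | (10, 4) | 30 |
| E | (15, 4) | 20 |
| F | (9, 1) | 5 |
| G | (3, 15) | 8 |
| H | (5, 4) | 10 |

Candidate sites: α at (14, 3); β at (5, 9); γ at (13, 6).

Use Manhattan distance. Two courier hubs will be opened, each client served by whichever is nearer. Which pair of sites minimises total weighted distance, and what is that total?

{α, β}, total 616

Evaluate every pair (each demand assigned to the nearer of the two):
  {α, β}: total = 616
  {β, γ}: total = 826
  {α, γ}: total = 991
Best pair: {α, β} with total 616.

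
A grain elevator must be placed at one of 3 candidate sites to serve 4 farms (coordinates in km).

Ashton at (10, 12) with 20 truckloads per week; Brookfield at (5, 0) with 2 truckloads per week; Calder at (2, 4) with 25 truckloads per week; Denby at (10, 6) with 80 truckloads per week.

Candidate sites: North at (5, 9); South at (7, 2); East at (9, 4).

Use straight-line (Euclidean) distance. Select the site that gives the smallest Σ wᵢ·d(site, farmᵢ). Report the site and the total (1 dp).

East, total 526.4 km

Total weighted distance at each candidate:
  North (5, 9): total = 746.9
  South (7, 2): total = 749.1
  East (9, 4): total = 526.4
Minimum is at East with total 526.4 km.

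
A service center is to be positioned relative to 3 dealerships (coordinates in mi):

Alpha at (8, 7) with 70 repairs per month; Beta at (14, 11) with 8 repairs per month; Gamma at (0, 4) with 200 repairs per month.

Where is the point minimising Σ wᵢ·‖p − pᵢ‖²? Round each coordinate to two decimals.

The minimiser of Σwᵢ‖p−pᵢ‖² is the weighted centroid p* = (Σwᵢpᵢ)/(Σwᵢ).
Σwᵢ = 278.
Σwᵢxᵢ = 70·8 + 8·14 + 200·0 = 672.
Σwᵢyᵢ = 70·7 + 8·11 + 200·4 = 1378.
x* = 672/278 = 2.42, y* = 1378/278 = 4.96.

(2.42, 4.96)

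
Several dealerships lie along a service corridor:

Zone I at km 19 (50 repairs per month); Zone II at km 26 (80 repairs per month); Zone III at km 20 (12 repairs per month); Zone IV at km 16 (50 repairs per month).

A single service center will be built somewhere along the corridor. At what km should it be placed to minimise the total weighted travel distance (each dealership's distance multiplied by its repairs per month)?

x = 19

For a sum of weighted absolute distances on a line, the optimum is the weighted median (not the mean). Total weight W = 192; half-weight = 96.
Sort by position and accumulate weight:
  km 16 (Zone IV, w=50) → cum 50
  km 19 (Zone I, w=50) → cum 100  ≥ 96 → median here
  km 20 (Zone III, w=12) → cum 112
  km 26 (Zone II, w=80) → cum 192
Optimal location: km 19.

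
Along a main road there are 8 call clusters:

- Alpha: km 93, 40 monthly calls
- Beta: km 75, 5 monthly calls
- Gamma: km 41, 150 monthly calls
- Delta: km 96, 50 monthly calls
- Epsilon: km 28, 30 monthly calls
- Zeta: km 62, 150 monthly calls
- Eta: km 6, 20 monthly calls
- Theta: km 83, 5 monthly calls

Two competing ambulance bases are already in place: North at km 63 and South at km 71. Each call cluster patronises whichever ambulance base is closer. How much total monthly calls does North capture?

350

The indifferent point is the midpoint (63+71)/2 = 67; call clusters left of it (closer to North at 63) go to North, those right go to South.
  Eta at 6 (w=20) → North
  Epsilon at 28 (w=30) → North
  Gamma at 41 (w=150) → North
  Zeta at 62 (w=150) → North
  Beta at 75 (w=5) → South
  Theta at 83 (w=5) → South
  Alpha at 93 (w=40) → South
  Delta at 96 (w=50) → South
North captures 350; South captures 100.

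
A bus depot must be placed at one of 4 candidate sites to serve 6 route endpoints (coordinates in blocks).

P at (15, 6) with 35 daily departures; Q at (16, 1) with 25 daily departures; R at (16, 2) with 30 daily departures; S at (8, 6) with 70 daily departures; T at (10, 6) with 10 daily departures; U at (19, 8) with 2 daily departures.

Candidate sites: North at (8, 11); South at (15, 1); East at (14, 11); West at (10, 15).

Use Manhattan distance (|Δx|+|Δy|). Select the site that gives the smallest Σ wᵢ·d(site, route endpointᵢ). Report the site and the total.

South, total 1222 blocks

Total weighted distance at each candidate:
  North (8, 11): total = 1828
  South (15, 1): total = 1222
  East (14, 11): total = 1716
  West (10, 15): total = 2452
Minimum is at South with total 1222 blocks.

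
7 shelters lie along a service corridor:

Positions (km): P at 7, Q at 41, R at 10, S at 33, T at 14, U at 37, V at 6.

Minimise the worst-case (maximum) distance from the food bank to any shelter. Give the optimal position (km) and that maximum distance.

The 1-center on a line is the midpoint of the two extreme points: leftmost at 6, rightmost at 41.
Optimal location = (6 + 41)/2 = 23.5; maximum distance = (41 − 6)/2 = 17.5.

location 23.5, max distance 17.5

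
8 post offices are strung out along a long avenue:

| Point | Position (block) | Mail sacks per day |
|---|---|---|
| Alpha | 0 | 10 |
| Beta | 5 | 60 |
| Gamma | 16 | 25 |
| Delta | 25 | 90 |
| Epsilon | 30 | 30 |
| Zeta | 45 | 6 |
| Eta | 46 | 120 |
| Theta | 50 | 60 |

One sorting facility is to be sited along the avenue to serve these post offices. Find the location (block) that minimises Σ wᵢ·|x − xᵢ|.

For a sum of weighted absolute distances on a line, the optimum is the weighted median (not the mean). Total weight W = 401; half-weight = 200.5.
Sort by position and accumulate weight:
  block 0 (Alpha, w=10) → cum 10
  block 5 (Beta, w=60) → cum 70
  block 16 (Gamma, w=25) → cum 95
  block 25 (Delta, w=90) → cum 185
  block 30 (Epsilon, w=30) → cum 215  ≥ 200.5 → median here
  block 45 (Zeta, w=6) → cum 221
  block 46 (Eta, w=120) → cum 341
  block 50 (Theta, w=60) → cum 401
Optimal location: block 30.

x = 30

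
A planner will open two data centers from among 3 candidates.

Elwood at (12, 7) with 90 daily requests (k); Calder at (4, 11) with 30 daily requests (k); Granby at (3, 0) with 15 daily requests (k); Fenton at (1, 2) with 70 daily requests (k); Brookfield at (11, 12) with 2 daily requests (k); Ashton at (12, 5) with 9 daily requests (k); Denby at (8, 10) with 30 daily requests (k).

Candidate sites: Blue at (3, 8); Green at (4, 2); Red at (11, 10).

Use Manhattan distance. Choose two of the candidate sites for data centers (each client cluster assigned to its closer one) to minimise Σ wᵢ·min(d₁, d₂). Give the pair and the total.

{Green, Red}, total 1003

Evaluate every pair (each demand assigned to the nearer of the two):
  {Green, Red}: total = 1003
  {Blue, Red}: total = 1308
  {Blue, Green}: total = 1608
Best pair: {Green, Red} with total 1003.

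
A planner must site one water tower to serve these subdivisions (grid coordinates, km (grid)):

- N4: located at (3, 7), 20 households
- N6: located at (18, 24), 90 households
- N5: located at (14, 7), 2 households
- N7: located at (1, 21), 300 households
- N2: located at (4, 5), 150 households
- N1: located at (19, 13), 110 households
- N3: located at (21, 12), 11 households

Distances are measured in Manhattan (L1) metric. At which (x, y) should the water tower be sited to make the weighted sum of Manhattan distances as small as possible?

Manhattan distance separates: Σwᵢ(|x−xᵢ|+|y−yᵢ|) = Σwᵢ|x−xᵢ| + Σwᵢ|y−yᵢ|, so x and y are optimised independently as 1-D weighted medians.
Total weight W = 683; half = 341.5.
x-coordinate, sorted with cumulative weight:
  x=1 (N7, w=300) cum 300
  x=3 (N4, w=20) cum 320
  x=4 (N2, w=150) cum 470  ← median
  x=14 (N5, w=2) cum 472
  x=18 (N6, w=90) cum 562
  x=19 (N1, w=110) cum 672
  x=21 (N3, w=11) cum 683
⇒ x* = 4
y-coordinate, sorted with cumulative weight:
  y=5 (N2, w=150) cum 150
  y=7 (N4, w=20) cum 170
  y=7 (N5, w=2) cum 172
  y=12 (N3, w=11) cum 183
  y=13 (N1, w=110) cum 293
  y=21 (N7, w=300) cum 593  ← median
  y=24 (N6, w=90) cum 683
⇒ y* = 21

(4, 21)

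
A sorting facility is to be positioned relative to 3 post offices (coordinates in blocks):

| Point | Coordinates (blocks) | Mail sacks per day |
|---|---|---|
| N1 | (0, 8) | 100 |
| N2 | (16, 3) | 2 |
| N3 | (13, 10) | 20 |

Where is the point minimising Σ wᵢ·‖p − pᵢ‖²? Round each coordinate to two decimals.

The minimiser of Σwᵢ‖p−pᵢ‖² is the weighted centroid p* = (Σwᵢpᵢ)/(Σwᵢ).
Σwᵢ = 122.
Σwᵢxᵢ = 100·0 + 2·16 + 20·13 = 292.
Σwᵢyᵢ = 100·8 + 2·3 + 20·10 = 1006.
x* = 292/122 = 2.39, y* = 1006/122 = 8.25.

(2.39, 8.25)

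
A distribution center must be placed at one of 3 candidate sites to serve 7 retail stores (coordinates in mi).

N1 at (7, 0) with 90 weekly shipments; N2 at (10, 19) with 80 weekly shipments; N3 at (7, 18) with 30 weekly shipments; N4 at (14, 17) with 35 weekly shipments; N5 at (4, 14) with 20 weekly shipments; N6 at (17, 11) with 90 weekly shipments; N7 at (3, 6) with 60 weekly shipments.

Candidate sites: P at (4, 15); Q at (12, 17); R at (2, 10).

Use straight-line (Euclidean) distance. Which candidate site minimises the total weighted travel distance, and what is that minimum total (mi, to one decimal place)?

Total weighted distance at each candidate:
  P (4, 15): total = 4225.3
  Q (12, 17): total = 3770.6
  R (2, 10): total = 4428.6
Minimum is at Q with total 3770.6 mi.

Q, total 3770.6 mi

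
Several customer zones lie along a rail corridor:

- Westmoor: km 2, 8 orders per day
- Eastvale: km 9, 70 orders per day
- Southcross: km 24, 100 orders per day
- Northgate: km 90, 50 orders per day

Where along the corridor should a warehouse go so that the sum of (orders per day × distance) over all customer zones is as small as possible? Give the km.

For a sum of weighted absolute distances on a line, the optimum is the weighted median (not the mean). Total weight W = 228; half-weight = 114.
Sort by position and accumulate weight:
  km 2 (Westmoor, w=8) → cum 8
  km 9 (Eastvale, w=70) → cum 78
  km 24 (Southcross, w=100) → cum 178  ≥ 114 → median here
  km 90 (Northgate, w=50) → cum 228
Optimal location: km 24.

x = 24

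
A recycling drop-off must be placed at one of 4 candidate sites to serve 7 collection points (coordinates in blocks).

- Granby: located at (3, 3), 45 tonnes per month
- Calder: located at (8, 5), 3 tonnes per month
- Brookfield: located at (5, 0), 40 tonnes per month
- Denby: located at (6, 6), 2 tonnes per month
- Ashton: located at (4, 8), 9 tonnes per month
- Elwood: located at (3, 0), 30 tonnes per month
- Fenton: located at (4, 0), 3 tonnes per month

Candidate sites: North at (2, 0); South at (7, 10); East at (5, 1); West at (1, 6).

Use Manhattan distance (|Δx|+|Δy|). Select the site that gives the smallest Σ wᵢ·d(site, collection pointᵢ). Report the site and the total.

Total weighted distance at each candidate:
  North (2, 0): total = 479
  South (7, 10): total = 1507
  East (5, 1): total = 421
  West (1, 6): total = 971
Minimum is at East with total 421 blocks.

East, total 421 blocks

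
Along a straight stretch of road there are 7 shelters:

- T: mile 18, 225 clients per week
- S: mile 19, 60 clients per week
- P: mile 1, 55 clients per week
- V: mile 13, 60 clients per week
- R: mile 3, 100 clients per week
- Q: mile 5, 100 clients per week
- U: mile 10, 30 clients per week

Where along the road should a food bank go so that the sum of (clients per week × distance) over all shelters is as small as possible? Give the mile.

For a sum of weighted absolute distances on a line, the optimum is the weighted median (not the mean). Total weight W = 630; half-weight = 315.
Sort by position and accumulate weight:
  mile 1 (P, w=55) → cum 55
  mile 3 (R, w=100) → cum 155
  mile 5 (Q, w=100) → cum 255
  mile 10 (U, w=30) → cum 285
  mile 13 (V, w=60) → cum 345  ≥ 315 → median here
  mile 18 (T, w=225) → cum 570
  mile 19 (S, w=60) → cum 630
Optimal location: mile 13.

x = 13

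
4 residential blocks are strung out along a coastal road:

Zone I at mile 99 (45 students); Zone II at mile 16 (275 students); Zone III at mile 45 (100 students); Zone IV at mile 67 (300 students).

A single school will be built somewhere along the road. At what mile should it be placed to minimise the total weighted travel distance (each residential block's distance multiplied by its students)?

x = 45

For a sum of weighted absolute distances on a line, the optimum is the weighted median (not the mean). Total weight W = 720; half-weight = 360.
Sort by position and accumulate weight:
  mile 16 (Zone II, w=275) → cum 275
  mile 45 (Zone III, w=100) → cum 375  ≥ 360 → median here
  mile 67 (Zone IV, w=300) → cum 675
  mile 99 (Zone I, w=45) → cum 720
Optimal location: mile 45.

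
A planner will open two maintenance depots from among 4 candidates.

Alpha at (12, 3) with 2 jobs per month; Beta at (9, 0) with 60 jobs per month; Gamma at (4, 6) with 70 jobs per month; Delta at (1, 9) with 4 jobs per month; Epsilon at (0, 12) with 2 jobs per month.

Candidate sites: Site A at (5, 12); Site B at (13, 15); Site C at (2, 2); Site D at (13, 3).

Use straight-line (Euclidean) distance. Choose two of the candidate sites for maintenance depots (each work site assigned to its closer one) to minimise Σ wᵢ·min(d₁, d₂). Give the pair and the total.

{Site C, Site D}, total 663.7

Evaluate every pair (each demand assigned to the nearer of the two):
  {Site C, Site D}: total = 663.7
  {Site A, Site D}: total = 757.8
  {Site A, Site C}: total = 800.0
  {Site B, Site C}: total = 818.6
  {Site B, Site D}: total = 1046.4
  {Site A, Site B}: total = 1237.5
Best pair: {Site C, Site D} with total 663.7.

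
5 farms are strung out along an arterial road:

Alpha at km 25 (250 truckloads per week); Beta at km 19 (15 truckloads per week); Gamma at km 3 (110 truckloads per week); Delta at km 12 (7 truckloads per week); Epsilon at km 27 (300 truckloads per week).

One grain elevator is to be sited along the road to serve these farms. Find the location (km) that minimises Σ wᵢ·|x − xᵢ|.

x = 25

For a sum of weighted absolute distances on a line, the optimum is the weighted median (not the mean). Total weight W = 682; half-weight = 341.
Sort by position and accumulate weight:
  km 3 (Gamma, w=110) → cum 110
  km 12 (Delta, w=7) → cum 117
  km 19 (Beta, w=15) → cum 132
  km 25 (Alpha, w=250) → cum 382  ≥ 341 → median here
  km 27 (Epsilon, w=300) → cum 682
Optimal location: km 25.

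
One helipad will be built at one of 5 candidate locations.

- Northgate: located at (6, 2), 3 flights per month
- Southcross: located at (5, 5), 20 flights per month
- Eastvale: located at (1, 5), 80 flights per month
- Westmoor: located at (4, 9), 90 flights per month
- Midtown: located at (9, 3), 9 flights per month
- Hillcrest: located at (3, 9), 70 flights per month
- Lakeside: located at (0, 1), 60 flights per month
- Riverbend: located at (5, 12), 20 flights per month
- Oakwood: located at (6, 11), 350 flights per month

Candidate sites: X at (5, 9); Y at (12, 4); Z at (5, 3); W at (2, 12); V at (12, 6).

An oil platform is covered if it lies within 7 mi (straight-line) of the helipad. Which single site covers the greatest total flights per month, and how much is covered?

X, covering 630

Coverage radius r = 7 mi; a point is covered iff (Δx)²+(Δy)² ≤ 7² = 49.
  X (5, 9): covers {Southcross, Eastvale, Westmoor, Hillcrest, Riverbend, Oakwood} → 630
  Y (12, 4): covers {Northgate, Midtown} → 12
  Z (5, 3): covers {Northgate, Southcross, Eastvale, Westmoor, Midtown, Hillcrest, Lakeside} → 332
  W (2, 12): covers {Westmoor, Hillcrest, Riverbend, Oakwood} → 530
  V (12, 6): covers {Midtown} → 9
Maximum coverage at X: 630 flights per month.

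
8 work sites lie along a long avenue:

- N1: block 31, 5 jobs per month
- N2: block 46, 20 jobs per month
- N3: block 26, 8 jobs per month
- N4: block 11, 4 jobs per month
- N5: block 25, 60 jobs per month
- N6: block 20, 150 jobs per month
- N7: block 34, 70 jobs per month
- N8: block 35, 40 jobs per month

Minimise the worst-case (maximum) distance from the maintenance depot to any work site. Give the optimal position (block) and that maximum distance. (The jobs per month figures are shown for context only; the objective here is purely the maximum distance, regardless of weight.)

The 1-center on a line is the midpoint of the two extreme points: leftmost at 11, rightmost at 46.
Optimal location = (11 + 46)/2 = 28.5; maximum distance = (46 − 11)/2 = 17.5.

location 28.5, max distance 17.5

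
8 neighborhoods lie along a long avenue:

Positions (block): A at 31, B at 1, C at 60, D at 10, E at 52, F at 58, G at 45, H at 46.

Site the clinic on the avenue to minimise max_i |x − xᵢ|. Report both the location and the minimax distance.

The 1-center on a line is the midpoint of the two extreme points: leftmost at 1, rightmost at 60.
Optimal location = (1 + 60)/2 = 30.5; maximum distance = (60 − 1)/2 = 29.5.

location 30.5, max distance 29.5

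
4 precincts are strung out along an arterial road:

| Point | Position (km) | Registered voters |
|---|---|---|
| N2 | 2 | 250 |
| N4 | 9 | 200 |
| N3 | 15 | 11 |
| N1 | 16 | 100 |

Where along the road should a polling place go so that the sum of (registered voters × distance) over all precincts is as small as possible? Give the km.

x = 9

For a sum of weighted absolute distances on a line, the optimum is the weighted median (not the mean). Total weight W = 561; half-weight = 280.5.
Sort by position and accumulate weight:
  km 2 (N2, w=250) → cum 250
  km 9 (N4, w=200) → cum 450  ≥ 280.5 → median here
  km 15 (N3, w=11) → cum 461
  km 16 (N1, w=100) → cum 561
Optimal location: km 9.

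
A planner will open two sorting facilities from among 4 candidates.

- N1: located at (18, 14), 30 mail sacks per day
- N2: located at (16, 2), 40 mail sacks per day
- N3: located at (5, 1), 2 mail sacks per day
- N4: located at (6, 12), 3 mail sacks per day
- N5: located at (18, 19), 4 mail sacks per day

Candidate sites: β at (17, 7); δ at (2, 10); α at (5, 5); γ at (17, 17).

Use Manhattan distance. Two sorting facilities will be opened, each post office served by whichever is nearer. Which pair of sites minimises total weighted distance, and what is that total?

Evaluate every pair (each demand assigned to the nearer of the two):
  {β, γ}: total = 456
  {β, α}: total = 564
  {β, δ}: total = 574
  {α, γ}: total = 724
  {δ, γ}: total = 814
  {δ, α}: total = 1286
Best pair: {β, γ} with total 456.

{β, γ}, total 456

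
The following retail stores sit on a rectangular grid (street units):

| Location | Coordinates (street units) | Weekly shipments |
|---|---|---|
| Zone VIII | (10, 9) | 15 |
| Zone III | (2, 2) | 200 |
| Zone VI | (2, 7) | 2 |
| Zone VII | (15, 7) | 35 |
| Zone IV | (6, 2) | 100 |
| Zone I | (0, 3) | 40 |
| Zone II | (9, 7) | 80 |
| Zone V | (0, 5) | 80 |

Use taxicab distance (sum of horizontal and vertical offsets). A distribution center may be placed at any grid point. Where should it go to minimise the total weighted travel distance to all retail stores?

Manhattan distance separates: Σwᵢ(|x−xᵢ|+|y−yᵢ|) = Σwᵢ|x−xᵢ| + Σwᵢ|y−yᵢ|, so x and y are optimised independently as 1-D weighted medians.
Total weight W = 552; half = 276.
x-coordinate, sorted with cumulative weight:
  x=0 (Zone I, w=40) cum 40
  x=0 (Zone V, w=80) cum 120
  x=2 (Zone III, w=200) cum 320  ← median
  x=2 (Zone VI, w=2) cum 322
  x=6 (Zone IV, w=100) cum 422
  x=9 (Zone II, w=80) cum 502
  x=10 (Zone VIII, w=15) cum 517
  x=15 (Zone VII, w=35) cum 552
⇒ x* = 2
y-coordinate, sorted with cumulative weight:
  y=2 (Zone III, w=200) cum 200
  y=2 (Zone IV, w=100) cum 300  ← median
  y=3 (Zone I, w=40) cum 340
  y=5 (Zone V, w=80) cum 420
  y=7 (Zone VI, w=2) cum 422
  y=7 (Zone VII, w=35) cum 457
  y=7 (Zone II, w=80) cum 537
  y=9 (Zone VIII, w=15) cum 552
⇒ y* = 2

(2, 2)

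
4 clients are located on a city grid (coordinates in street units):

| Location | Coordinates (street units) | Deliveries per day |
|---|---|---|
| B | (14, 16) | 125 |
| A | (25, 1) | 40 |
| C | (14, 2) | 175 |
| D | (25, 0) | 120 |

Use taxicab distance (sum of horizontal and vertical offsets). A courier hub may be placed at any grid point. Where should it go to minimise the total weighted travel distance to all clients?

(14, 2)

Manhattan distance separates: Σwᵢ(|x−xᵢ|+|y−yᵢ|) = Σwᵢ|x−xᵢ| + Σwᵢ|y−yᵢ|, so x and y are optimised independently as 1-D weighted medians.
Total weight W = 460; half = 230.
x-coordinate, sorted with cumulative weight:
  x=14 (B, w=125) cum 125
  x=14 (C, w=175) cum 300  ← median
  x=25 (A, w=40) cum 340
  x=25 (D, w=120) cum 460
⇒ x* = 14
y-coordinate, sorted with cumulative weight:
  y=0 (D, w=120) cum 120
  y=1 (A, w=40) cum 160
  y=2 (C, w=175) cum 335  ← median
  y=16 (B, w=125) cum 460
⇒ y* = 2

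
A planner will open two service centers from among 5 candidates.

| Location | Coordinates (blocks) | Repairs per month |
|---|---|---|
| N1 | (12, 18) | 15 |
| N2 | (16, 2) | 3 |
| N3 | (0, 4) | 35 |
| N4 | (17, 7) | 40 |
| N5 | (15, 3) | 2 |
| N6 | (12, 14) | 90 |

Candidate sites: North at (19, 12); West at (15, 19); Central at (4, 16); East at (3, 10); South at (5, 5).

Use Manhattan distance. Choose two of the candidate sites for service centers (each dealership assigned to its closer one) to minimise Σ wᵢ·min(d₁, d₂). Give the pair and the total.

{North, South}, total 1558

Evaluate every pair (each demand assigned to the nearer of the two):
  {North, South}: total = 1558
  {West, South}: total = 1616
  {North, East}: total = 1665
  {West, East}: total = 1741
  {North, Central}: total = 1865
  {Central, South}: total = 1886
  {West, Central}: total = 1986
  {North, West}: total = 2070
  {Central, East}: total = 2146
  {East, South}: total = 2261
Best pair: {North, South} with total 1558.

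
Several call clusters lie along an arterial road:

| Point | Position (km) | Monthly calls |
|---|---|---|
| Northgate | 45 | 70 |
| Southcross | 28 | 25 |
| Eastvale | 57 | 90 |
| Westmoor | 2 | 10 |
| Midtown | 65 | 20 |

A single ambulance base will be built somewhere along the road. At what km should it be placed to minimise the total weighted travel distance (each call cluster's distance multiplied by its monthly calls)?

x = 57

For a sum of weighted absolute distances on a line, the optimum is the weighted median (not the mean). Total weight W = 215; half-weight = 107.5.
Sort by position and accumulate weight:
  km 2 (Westmoor, w=10) → cum 10
  km 28 (Southcross, w=25) → cum 35
  km 45 (Northgate, w=70) → cum 105
  km 57 (Eastvale, w=90) → cum 195  ≥ 107.5 → median here
  km 65 (Midtown, w=20) → cum 215
Optimal location: km 57.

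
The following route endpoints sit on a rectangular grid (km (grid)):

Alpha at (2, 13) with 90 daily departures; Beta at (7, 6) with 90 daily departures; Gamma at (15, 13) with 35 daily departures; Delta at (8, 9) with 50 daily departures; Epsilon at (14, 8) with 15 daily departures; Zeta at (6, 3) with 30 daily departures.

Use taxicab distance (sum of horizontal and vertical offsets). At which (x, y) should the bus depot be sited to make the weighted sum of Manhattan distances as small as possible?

Manhattan distance separates: Σwᵢ(|x−xᵢ|+|y−yᵢ|) = Σwᵢ|x−xᵢ| + Σwᵢ|y−yᵢ|, so x and y are optimised independently as 1-D weighted medians.
Total weight W = 310; half = 155.
x-coordinate, sorted with cumulative weight:
  x=2 (Alpha, w=90) cum 90
  x=6 (Zeta, w=30) cum 120
  x=7 (Beta, w=90) cum 210  ← median
  x=8 (Delta, w=50) cum 260
  x=14 (Epsilon, w=15) cum 275
  x=15 (Gamma, w=35) cum 310
⇒ x* = 7
y-coordinate, sorted with cumulative weight:
  y=3 (Zeta, w=30) cum 30
  y=6 (Beta, w=90) cum 120
  y=8 (Epsilon, w=15) cum 135
  y=9 (Delta, w=50) cum 185  ← median
  y=13 (Alpha, w=90) cum 275
  y=13 (Gamma, w=35) cum 310
⇒ y* = 9

(7, 9)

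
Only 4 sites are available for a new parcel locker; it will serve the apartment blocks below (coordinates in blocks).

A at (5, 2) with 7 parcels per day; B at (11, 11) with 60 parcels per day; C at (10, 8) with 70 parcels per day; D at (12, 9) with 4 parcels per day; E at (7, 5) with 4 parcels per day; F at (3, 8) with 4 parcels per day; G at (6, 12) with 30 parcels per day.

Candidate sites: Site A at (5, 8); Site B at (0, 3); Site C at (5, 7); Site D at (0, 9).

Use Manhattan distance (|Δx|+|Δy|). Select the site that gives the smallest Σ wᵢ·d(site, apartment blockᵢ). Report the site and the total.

Site A, total 1142 blocks

Total weighted distance at each candidate:
  Site A (5, 8): total = 1142
  Site B (0, 3): total = 2822
  Site C (5, 7): total = 1299
  Site D (0, 9): total = 2012
Minimum is at Site A with total 1142 blocks.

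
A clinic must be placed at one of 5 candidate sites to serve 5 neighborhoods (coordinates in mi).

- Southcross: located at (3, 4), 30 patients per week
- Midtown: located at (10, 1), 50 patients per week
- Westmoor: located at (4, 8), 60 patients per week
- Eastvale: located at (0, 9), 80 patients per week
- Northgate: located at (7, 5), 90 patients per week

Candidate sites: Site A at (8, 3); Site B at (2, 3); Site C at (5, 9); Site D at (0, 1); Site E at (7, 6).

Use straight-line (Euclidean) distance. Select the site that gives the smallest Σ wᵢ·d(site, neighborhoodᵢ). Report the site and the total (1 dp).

Site E, total 1341.3 mi

Total weighted distance at each candidate:
  Site A (8, 3): total = 1679.8
  Site B (2, 3): total = 1768.5
  Site C (5, 9): total = 1520.6
  Site D (0, 1): total = 2476.6
  Site E (7, 6): total = 1341.3
Minimum is at Site E with total 1341.3 mi.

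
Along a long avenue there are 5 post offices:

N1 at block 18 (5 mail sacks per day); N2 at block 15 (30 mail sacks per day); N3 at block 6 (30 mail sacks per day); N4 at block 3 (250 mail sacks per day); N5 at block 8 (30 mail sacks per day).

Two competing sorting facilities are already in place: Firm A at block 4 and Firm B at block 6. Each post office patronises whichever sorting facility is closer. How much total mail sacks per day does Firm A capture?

250

The indifferent point is the midpoint (4+6)/2 = 5; post offices left of it (closer to Firm A at 4) go to Firm A, those right go to Firm B.
  N4 at 3 (w=250) → Firm A
  N3 at 6 (w=30) → Firm B
  N5 at 8 (w=30) → Firm B
  N2 at 15 (w=30) → Firm B
  N1 at 18 (w=5) → Firm B
Firm A captures 250; Firm B captures 95.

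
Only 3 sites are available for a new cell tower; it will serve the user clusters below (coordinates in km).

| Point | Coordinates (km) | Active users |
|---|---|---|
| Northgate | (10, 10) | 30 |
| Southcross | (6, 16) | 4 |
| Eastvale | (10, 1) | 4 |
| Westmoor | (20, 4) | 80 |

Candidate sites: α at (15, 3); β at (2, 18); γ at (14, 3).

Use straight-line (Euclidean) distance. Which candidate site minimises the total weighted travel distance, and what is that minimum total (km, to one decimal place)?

Total weighted distance at each candidate:
  α (15, 3): total = 750.8
  β (2, 18): total = 2256.7
  γ (14, 3): total = 807.4
Minimum is at α with total 750.8 km.

α, total 750.8 km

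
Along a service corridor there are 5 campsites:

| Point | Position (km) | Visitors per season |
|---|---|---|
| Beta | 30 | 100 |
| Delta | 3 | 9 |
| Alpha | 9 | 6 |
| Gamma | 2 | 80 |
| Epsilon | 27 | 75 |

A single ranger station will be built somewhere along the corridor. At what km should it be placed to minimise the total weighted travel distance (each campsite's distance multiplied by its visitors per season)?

For a sum of weighted absolute distances on a line, the optimum is the weighted median (not the mean). Total weight W = 270; half-weight = 135.
Sort by position and accumulate weight:
  km 2 (Gamma, w=80) → cum 80
  km 3 (Delta, w=9) → cum 89
  km 9 (Alpha, w=6) → cum 95
  km 27 (Epsilon, w=75) → cum 170  ≥ 135 → median here
  km 30 (Beta, w=100) → cum 270
Optimal location: km 27.

x = 27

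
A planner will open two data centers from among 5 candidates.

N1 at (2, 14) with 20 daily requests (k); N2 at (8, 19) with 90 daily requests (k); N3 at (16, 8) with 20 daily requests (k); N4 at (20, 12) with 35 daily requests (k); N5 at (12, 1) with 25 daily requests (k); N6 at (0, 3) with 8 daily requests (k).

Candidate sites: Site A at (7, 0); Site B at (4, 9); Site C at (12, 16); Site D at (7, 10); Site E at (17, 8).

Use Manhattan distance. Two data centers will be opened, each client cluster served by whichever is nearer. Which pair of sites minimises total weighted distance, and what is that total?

Evaluate every pair (each demand assigned to the nearer of the two):
  {Site C, Site E}: total = 1611
  {Site D, Site E}: total = 1757
  {Site A, Site C}: total = 1760
  {Site B, Site C}: total = 1885
  {Site C, Site D}: total = 1912
  {Site B, Site E}: total = 2045
  {Site A, Site D}: total = 2055
  {Site B, Site D}: total = 2215
  {Site A, Site B}: total = 2555
  {Site A, Site E}: total = 2675
Best pair: {Site C, Site E} with total 1611.

{Site C, Site E}, total 1611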